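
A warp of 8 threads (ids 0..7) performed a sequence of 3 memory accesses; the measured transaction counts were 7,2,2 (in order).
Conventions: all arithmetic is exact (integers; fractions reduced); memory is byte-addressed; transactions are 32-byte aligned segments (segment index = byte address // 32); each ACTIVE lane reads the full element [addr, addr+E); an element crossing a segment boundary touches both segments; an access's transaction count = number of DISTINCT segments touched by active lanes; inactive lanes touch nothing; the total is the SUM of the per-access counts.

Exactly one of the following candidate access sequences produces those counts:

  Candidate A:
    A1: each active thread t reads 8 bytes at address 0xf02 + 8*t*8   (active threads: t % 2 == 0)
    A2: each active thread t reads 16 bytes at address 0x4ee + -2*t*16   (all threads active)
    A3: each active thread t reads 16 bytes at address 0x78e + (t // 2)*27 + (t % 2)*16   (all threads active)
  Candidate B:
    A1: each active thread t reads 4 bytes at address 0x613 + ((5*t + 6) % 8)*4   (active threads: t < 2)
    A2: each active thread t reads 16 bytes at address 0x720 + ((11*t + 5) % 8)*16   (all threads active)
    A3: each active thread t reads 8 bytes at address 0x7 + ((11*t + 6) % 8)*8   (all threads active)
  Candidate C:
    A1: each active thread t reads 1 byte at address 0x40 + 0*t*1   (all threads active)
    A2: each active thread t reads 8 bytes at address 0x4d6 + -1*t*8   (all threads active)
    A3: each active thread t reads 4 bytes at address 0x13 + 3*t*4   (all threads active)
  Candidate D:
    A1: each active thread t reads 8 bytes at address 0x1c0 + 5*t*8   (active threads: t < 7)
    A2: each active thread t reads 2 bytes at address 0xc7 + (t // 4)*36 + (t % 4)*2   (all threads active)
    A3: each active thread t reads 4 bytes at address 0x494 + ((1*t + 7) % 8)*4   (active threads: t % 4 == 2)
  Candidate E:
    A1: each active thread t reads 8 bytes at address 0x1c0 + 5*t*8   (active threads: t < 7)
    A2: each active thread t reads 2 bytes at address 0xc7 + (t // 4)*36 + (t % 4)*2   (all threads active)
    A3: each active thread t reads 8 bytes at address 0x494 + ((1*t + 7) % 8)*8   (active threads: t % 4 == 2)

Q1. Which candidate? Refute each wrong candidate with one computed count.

A: A1 gives 4 transactions, not 7
B: A1 gives 2 transactions, not 7
C: A1 gives 1 transaction, not 7
E: A3 gives 3 transactions, not 2
D: all counts match (7,2,2)

Answer: D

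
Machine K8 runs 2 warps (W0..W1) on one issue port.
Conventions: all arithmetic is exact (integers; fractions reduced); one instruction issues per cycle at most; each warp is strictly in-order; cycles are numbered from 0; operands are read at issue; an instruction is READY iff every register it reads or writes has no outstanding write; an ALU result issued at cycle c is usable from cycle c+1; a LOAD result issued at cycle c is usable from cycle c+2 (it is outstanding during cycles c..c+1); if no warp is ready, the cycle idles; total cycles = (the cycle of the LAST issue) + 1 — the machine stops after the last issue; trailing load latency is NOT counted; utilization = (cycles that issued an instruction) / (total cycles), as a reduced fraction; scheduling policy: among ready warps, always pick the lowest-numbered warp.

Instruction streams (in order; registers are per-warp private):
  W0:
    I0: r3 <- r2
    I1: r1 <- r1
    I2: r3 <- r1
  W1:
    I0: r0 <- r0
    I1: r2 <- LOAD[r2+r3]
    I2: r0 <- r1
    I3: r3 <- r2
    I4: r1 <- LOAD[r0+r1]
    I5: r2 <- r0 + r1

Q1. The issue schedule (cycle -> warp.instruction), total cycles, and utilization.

cycle 0: W0.I0
cycle 1: W0.I1
cycle 2: W0.I2
cycle 3: W1.I0
cycle 4: W1.I1
cycle 5: W1.I2
cycle 6: W1.I3
cycle 7: W1.I4
cycle 8: idle
cycle 9: W1.I5

Answer: 10 cycles, utilization 9/10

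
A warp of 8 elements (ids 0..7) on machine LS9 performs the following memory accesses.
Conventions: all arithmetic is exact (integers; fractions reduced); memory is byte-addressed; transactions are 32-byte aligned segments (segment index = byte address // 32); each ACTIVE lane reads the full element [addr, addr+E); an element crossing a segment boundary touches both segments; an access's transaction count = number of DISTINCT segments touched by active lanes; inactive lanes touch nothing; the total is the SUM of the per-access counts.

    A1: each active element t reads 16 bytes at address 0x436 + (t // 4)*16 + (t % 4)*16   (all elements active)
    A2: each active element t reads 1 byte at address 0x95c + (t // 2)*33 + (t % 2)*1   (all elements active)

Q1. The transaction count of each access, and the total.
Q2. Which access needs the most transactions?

A1: 4 transactions
A2: 5 transactions

Answer: 4,5; total 9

Answer: A2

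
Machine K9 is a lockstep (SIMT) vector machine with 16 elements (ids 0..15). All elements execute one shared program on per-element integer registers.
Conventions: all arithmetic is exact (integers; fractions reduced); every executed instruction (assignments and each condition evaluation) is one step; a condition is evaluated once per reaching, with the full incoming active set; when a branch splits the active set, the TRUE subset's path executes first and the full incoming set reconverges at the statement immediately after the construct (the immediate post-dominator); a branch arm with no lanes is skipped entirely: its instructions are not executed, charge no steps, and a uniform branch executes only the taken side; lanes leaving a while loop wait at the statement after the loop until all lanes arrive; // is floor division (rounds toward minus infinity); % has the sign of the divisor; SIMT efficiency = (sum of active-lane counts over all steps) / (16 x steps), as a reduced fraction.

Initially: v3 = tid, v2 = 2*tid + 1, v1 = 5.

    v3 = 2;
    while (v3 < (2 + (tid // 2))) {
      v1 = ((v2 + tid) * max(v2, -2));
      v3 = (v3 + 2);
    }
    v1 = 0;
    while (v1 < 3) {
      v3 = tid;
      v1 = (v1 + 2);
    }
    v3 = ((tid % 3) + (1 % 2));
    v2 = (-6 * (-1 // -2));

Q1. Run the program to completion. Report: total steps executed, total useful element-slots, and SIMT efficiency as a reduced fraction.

Answer: 24 steps, 288 useful, 3/4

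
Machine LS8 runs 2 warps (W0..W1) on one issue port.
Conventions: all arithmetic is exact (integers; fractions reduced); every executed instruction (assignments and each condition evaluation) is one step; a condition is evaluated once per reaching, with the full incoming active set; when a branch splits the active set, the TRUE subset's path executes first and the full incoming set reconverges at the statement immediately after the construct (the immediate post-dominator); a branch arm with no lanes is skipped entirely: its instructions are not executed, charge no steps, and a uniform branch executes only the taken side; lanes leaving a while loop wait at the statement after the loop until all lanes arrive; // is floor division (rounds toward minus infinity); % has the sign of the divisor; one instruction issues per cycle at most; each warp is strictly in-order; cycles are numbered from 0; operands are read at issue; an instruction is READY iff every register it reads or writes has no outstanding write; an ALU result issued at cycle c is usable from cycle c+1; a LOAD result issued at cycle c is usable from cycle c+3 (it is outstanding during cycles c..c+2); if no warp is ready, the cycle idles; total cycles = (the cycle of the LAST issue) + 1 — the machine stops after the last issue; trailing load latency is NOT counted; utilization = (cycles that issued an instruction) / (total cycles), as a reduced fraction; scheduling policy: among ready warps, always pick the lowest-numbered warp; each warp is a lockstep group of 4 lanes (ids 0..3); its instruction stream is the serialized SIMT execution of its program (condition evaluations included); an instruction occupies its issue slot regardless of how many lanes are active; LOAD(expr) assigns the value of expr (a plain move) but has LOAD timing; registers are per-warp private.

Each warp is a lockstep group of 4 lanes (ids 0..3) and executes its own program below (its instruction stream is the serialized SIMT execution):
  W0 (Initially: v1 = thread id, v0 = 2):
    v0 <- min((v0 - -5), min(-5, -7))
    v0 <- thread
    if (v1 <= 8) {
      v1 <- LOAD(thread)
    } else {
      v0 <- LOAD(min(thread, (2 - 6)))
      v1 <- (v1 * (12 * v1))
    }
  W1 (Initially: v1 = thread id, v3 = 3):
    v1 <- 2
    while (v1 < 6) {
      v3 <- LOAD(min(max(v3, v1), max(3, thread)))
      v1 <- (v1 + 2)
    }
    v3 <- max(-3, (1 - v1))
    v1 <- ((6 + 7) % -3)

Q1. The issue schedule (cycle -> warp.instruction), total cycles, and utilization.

cycle 0: W0.I0
cycle 1: W0.I1
cycle 2: W0.I2
cycle 3: W0.I3
cycle 4: W1.I0
cycle 5: W1.I1
cycle 6: W1.I2
cycle 7: W1.I3
cycle 8: W1.I4
cycle 9: W1.I5
cycle 10: W1.I6
cycle 11: W1.I7
cycle 12: W1.I8
cycle 13: W1.I9

Answer: 14 cycles, utilization 1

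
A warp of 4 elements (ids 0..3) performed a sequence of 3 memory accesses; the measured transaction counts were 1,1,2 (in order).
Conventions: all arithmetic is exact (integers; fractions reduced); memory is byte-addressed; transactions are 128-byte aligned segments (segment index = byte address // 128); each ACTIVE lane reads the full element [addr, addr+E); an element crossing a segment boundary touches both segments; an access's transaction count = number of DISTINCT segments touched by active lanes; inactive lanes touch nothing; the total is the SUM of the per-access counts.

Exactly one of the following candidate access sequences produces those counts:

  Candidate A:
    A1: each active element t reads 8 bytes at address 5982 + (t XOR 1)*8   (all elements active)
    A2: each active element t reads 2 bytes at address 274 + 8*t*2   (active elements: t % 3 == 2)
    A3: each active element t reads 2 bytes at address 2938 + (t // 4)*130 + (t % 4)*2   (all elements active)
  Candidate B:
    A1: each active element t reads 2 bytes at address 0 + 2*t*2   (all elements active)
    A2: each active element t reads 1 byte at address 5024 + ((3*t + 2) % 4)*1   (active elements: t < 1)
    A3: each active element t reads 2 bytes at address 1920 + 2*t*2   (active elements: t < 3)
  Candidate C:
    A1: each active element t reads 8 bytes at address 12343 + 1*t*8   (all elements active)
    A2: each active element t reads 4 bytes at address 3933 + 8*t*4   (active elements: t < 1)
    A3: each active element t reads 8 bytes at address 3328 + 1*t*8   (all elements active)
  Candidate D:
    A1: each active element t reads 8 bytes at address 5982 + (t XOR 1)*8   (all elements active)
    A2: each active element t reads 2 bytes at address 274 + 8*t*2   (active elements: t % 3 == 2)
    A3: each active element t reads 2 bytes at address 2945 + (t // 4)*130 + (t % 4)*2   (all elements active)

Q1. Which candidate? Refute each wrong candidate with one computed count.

B: A3 gives 1 transaction, not 2
C: A3 gives 1 transaction, not 2
D: A3 gives 1 transaction, not 2
A: all counts match (1,1,2)

Answer: A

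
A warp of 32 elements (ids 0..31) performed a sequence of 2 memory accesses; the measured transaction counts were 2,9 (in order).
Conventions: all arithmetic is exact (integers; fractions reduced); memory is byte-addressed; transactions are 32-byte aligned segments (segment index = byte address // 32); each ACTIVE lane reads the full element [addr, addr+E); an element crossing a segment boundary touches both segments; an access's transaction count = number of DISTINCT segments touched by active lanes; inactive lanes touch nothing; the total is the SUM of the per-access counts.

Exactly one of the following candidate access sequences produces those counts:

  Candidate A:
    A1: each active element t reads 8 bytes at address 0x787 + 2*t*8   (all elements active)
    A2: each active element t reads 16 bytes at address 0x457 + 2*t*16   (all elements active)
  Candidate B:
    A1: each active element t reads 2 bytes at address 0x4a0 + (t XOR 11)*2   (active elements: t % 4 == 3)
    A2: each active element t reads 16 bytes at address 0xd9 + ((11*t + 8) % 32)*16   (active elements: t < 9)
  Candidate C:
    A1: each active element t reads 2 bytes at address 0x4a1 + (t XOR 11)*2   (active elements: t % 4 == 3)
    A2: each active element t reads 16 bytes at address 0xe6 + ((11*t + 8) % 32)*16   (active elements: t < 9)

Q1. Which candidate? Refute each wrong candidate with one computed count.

A: A1 gives 16 transactions, not 2
C: A2 gives 8 transactions, not 9
B: all counts match (2,9)

Answer: B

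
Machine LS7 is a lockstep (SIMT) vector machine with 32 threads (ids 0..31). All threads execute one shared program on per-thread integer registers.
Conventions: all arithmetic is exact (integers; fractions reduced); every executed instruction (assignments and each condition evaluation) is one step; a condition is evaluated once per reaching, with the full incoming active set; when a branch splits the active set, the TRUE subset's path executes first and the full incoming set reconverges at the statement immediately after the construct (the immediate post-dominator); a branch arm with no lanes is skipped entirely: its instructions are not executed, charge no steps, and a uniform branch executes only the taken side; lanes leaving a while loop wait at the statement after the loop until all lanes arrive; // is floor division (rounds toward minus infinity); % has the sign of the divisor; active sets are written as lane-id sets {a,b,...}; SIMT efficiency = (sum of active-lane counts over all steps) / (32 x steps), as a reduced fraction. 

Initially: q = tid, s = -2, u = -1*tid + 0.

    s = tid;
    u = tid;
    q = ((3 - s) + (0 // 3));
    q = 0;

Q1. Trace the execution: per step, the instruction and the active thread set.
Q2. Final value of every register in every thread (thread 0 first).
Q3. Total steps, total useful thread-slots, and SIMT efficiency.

step 0: s <- tid                     {0,1,2,3,4,5,6,7,8,9,10,11,12,13,14,15,16,17,18,19,20,21,22,23,24,25,26,27,28,29,30,31}
step 1: u <- tid                     {0,1,2,3,4,5,6,7,8,9,10,11,12,13,14,15,16,17,18,19,20,21,22,23,24,25,26,27,28,29,30,31}
step 2: q <- ((3 - s) + (0 // 3))    {0,1,2,3,4,5,6,7,8,9,10,11,12,13,14,15,16,17,18,19,20,21,22,23,24,25,26,27,28,29,30,31}
step 3: q <- 0                       {0,1,2,3,4,5,6,7,8,9,10,11,12,13,14,15,16,17,18,19,20,21,22,23,24,25,26,27,28,29,30,31}

Answer: 4 steps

q: 0,0,0,0,0,0,0,0,0,0,0,0,0,0,0,0,0,0,0,0,0,0,0,0,0,0,0,0,0,0,0,0
s: 0,1,2,3,4,5,6,7,8,9,10,11,12,13,14,15,16,17,18,19,20,21,22,23,24,25,26,27,28,29,30,31
u: 0,1,2,3,4,5,6,7,8,9,10,11,12,13,14,15,16,17,18,19,20,21,22,23,24,25,26,27,28,29,30,31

steps = 4; useful = 128; efficiency = 128/128 = 1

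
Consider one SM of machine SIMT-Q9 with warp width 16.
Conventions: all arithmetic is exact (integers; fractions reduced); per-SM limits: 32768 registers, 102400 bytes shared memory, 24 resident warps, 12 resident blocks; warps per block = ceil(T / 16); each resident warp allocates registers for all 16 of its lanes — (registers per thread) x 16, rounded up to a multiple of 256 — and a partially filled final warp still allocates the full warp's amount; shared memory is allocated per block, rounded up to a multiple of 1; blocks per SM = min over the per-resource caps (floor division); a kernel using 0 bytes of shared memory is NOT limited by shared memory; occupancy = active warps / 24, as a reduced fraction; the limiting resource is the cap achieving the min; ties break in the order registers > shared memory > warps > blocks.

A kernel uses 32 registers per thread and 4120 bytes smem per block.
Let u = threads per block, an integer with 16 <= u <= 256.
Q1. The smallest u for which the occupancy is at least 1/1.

Answer: u = 17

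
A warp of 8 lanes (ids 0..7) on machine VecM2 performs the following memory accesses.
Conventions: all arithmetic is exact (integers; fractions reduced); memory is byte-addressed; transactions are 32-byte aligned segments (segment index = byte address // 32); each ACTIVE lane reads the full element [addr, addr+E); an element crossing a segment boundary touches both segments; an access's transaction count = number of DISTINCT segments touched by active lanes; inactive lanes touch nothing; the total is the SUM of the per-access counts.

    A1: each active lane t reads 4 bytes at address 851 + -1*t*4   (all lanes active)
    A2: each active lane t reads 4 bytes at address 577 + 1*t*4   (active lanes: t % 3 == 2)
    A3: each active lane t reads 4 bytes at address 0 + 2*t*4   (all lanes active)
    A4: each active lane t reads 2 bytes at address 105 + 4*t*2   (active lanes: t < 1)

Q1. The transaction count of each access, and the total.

A1: 2 transactions
A2: 1 transaction
A3: 2 transactions
A4: 1 transaction

Answer: 2,1,2,1; total 6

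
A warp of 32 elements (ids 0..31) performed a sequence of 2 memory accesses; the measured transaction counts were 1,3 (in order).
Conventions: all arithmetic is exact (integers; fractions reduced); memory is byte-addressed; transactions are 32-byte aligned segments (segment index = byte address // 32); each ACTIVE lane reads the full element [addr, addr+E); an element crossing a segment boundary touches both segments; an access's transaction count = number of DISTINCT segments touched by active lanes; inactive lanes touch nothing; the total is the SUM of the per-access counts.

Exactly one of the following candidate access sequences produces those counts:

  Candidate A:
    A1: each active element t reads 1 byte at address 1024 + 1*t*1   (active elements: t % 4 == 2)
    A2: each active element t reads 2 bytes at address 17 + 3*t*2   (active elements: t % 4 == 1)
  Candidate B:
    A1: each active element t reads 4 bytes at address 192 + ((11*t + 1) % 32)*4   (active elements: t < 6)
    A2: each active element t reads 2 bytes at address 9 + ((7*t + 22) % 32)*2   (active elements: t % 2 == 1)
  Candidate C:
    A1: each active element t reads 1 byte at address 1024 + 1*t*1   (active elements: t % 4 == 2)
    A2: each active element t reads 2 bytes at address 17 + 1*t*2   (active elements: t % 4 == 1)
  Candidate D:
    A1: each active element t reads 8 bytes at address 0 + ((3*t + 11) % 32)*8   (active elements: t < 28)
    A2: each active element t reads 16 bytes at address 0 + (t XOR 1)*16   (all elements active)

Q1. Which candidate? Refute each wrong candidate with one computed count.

A: A2 gives 7 transactions, not 3
B: A1 gives 4 transactions, not 1
D: A1 gives 8 transactions, not 1
C: all counts match (1,3)

Answer: C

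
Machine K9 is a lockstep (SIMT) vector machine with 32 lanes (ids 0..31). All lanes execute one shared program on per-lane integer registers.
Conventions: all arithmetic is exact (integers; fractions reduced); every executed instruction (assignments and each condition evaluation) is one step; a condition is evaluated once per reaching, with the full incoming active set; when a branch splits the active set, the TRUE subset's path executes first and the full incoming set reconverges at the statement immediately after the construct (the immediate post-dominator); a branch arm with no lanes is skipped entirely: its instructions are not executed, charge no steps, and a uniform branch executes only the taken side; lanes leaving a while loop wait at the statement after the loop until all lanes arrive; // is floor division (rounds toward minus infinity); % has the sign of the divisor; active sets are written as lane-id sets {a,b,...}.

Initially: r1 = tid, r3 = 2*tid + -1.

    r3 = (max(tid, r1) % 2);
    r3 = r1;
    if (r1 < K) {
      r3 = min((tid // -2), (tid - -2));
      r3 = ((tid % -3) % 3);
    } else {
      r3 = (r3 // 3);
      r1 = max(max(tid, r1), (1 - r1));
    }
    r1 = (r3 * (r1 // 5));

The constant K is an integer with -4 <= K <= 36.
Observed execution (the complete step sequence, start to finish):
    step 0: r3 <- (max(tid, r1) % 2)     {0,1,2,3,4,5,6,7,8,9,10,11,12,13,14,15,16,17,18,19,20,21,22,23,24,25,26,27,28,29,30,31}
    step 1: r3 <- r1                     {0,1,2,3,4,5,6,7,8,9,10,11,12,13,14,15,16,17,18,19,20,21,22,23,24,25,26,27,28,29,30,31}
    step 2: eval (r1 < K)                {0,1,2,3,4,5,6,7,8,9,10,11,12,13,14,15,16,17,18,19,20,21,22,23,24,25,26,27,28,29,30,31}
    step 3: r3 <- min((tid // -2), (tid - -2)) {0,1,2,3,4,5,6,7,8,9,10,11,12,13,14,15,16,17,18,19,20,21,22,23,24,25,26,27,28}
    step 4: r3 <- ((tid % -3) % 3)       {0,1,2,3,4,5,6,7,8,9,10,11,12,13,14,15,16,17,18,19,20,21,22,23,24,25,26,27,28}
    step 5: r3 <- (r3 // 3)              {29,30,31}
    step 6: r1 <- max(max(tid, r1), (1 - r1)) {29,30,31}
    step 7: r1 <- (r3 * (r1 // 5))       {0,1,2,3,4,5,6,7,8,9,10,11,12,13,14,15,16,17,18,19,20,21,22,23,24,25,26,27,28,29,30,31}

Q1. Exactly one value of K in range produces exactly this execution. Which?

Answer: K = 29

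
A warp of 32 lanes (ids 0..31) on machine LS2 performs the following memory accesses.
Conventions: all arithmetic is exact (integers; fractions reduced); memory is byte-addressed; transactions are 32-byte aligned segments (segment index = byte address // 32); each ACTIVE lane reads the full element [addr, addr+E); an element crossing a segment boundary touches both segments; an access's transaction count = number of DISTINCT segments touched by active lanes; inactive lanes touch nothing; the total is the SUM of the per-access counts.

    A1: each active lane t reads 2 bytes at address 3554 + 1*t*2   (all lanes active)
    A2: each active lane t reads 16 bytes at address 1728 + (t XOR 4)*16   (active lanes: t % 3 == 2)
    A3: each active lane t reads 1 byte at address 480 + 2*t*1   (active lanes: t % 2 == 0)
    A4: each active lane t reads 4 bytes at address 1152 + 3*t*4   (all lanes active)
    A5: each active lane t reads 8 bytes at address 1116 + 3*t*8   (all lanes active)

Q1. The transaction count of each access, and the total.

A1: 3 transactions
A2: 10 transactions
A3: 2 transactions
A4: 12 transactions
A5: 25 transactions

Answer: 3,10,2,12,25; total 52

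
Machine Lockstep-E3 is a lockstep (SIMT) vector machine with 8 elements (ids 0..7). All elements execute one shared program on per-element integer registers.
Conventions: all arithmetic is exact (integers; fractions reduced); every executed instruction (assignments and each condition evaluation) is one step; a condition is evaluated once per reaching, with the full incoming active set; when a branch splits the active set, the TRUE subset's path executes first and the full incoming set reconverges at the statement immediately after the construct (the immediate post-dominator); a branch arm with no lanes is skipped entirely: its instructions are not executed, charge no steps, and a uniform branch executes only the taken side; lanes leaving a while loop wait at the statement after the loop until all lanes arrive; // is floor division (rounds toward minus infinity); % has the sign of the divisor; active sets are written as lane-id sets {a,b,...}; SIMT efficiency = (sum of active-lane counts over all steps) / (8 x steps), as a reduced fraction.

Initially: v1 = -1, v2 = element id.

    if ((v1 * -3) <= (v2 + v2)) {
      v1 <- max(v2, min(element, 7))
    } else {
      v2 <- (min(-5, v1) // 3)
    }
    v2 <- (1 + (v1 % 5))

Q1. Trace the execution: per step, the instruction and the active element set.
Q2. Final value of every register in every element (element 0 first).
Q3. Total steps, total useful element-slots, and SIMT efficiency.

step 0: eval ((v1 * -3) <= (v2 + v2)) {0,1,2,3,4,5,6,7}
step 1: v1 <- max(v2, min(element, 7)) {2,3,4,5,6,7}
step 2: v2 <- (min(-5, v1) // 3)     {0,1}
step 3: v2 <- (1 + (v1 % 5))         {0,1,2,3,4,5,6,7}

Answer: 4 steps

v1: -1,-1,2,3,4,5,6,7
v2: 5,5,3,4,5,1,2,3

steps = 4; useful = 24; efficiency = 24/32 = 3/4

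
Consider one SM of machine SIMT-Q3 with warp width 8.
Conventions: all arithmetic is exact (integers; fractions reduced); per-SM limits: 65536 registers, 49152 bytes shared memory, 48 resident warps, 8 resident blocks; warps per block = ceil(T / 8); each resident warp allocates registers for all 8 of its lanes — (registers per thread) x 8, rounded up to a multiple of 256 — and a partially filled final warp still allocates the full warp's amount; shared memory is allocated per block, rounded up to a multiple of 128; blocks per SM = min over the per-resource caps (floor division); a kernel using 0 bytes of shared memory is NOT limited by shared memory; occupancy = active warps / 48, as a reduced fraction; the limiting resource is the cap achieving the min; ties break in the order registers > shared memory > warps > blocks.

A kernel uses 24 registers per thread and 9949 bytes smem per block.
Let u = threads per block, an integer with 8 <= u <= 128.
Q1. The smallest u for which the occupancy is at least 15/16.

Answer: u = 89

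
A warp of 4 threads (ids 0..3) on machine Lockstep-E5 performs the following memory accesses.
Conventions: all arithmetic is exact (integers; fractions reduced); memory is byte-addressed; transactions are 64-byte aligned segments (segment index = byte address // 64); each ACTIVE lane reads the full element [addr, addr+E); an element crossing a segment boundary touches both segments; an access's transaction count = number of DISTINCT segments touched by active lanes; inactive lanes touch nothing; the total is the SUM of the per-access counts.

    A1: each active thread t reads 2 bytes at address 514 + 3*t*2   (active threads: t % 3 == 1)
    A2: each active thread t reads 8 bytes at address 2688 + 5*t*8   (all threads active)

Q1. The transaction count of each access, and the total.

A1: 1 transaction
A2: 2 transactions

Answer: 1,2; total 3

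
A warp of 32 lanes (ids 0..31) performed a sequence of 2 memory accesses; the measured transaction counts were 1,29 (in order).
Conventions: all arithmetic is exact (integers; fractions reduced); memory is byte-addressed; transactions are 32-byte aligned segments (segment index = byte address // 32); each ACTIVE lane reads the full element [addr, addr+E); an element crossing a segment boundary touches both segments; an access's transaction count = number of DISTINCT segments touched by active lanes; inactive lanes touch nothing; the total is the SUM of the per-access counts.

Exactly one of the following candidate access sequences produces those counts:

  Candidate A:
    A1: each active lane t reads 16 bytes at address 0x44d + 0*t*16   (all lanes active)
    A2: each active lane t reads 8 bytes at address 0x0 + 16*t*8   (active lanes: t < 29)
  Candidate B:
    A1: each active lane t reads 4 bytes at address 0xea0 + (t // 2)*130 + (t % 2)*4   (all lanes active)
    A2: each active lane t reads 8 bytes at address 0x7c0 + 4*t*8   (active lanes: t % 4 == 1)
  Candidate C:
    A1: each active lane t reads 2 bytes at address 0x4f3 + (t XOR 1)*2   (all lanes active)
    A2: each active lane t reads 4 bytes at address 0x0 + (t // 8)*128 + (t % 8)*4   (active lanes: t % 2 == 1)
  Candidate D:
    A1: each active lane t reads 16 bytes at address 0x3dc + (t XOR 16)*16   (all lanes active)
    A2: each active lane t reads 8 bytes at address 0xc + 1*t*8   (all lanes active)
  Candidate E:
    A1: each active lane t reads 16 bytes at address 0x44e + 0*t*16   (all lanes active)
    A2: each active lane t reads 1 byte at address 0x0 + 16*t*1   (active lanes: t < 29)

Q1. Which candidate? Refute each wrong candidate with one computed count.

B: A1 gives 19 transactions, not 1
C: A1 gives 3 transactions, not 1
D: A1 gives 17 transactions, not 1
E: A2 gives 15 transactions, not 29
A: all counts match (1,29)

Answer: A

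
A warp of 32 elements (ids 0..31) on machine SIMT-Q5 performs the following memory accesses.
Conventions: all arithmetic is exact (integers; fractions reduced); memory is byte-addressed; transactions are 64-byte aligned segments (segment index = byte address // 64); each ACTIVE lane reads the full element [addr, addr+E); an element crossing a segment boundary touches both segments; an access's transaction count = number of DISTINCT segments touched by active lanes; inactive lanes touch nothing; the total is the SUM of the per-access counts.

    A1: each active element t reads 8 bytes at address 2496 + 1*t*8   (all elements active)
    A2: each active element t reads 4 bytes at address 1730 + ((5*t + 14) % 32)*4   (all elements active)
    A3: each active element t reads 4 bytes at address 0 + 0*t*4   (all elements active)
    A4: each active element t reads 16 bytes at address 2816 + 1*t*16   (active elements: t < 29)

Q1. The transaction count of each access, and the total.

A1: 4 transactions
A2: 3 transactions
A3: 1 transaction
A4: 8 transactions

Answer: 4,3,1,8; total 16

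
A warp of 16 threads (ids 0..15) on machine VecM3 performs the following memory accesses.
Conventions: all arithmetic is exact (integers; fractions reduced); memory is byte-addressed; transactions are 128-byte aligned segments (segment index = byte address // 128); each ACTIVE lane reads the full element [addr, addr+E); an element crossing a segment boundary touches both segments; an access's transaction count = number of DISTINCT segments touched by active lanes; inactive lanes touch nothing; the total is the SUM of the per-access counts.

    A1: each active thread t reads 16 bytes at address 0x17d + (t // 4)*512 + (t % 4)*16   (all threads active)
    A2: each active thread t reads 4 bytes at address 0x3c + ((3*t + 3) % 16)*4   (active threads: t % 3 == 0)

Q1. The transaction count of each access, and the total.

A1: 8 transactions
A2: 1 transaction

Answer: 8,1; total 9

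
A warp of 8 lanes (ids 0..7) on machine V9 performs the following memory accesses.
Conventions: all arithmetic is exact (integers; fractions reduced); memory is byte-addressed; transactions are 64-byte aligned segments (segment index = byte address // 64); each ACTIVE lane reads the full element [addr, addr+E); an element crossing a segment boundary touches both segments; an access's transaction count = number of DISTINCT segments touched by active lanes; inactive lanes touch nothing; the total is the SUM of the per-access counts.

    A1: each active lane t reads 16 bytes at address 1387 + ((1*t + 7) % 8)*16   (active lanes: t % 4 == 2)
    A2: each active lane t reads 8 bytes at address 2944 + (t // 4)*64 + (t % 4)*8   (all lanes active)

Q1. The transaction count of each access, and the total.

A1: 3 transactions
A2: 2 transactions

Answer: 3,2; total 5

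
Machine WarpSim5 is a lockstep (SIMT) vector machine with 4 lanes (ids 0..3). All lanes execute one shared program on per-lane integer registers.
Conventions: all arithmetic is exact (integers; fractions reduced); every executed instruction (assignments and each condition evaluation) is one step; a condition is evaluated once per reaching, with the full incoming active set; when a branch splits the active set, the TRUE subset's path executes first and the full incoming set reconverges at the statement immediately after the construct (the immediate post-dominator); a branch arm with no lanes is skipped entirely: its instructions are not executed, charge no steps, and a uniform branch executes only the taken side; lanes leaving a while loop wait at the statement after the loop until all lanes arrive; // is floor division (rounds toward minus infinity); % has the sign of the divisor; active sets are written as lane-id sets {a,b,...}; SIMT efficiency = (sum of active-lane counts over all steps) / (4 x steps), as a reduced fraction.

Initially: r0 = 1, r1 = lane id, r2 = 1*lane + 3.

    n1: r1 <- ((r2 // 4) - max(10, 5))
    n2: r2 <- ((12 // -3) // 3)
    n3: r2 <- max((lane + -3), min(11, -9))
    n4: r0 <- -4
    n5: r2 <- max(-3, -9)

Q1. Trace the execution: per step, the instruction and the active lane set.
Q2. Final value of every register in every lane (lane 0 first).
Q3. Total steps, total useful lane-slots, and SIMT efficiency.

step 0: r1 <- ((r2 // 4) - max(10, 5)) {0,1,2,3}
step 1: r2 <- ((12 // -3) // 3)      {0,1,2,3}
step 2: r2 <- max((lane + -3), min(11, -9)) {0,1,2,3}
step 3: r0 <- -4                     {0,1,2,3}
step 4: r2 <- max(-3, -9)            {0,1,2,3}

Answer: 5 steps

r0: -4,-4,-4,-4
r1: -10,-9,-9,-9
r2: -3,-3,-3,-3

steps = 5; useful = 20; efficiency = 20/20 = 1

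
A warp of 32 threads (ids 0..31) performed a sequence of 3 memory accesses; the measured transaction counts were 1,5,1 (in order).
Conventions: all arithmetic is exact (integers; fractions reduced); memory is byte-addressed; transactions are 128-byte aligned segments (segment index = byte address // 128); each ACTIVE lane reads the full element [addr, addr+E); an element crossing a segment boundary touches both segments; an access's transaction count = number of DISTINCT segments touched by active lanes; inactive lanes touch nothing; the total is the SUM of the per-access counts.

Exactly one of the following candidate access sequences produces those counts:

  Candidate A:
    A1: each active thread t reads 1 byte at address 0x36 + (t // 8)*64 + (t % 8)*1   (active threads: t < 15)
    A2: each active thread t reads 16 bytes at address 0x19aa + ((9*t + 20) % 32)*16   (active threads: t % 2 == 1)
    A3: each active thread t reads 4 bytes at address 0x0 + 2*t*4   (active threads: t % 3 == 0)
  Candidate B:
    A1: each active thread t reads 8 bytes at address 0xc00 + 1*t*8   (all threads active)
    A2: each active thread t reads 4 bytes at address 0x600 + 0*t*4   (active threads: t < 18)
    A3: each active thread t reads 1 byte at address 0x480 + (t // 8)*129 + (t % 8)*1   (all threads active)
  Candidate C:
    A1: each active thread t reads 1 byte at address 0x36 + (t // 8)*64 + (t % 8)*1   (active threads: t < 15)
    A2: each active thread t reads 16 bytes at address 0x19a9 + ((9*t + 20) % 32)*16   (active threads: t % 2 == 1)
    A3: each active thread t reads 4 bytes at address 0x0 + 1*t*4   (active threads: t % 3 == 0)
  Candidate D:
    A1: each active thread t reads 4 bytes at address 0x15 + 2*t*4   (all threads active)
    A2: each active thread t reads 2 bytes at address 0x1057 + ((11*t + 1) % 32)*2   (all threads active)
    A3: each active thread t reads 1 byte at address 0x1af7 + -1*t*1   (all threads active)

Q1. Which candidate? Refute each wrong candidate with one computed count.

A: A3 gives 2 transactions, not 1
B: A1 gives 2 transactions, not 1
D: A1 gives 3 transactions, not 1
C: all counts match (1,5,1)

Answer: C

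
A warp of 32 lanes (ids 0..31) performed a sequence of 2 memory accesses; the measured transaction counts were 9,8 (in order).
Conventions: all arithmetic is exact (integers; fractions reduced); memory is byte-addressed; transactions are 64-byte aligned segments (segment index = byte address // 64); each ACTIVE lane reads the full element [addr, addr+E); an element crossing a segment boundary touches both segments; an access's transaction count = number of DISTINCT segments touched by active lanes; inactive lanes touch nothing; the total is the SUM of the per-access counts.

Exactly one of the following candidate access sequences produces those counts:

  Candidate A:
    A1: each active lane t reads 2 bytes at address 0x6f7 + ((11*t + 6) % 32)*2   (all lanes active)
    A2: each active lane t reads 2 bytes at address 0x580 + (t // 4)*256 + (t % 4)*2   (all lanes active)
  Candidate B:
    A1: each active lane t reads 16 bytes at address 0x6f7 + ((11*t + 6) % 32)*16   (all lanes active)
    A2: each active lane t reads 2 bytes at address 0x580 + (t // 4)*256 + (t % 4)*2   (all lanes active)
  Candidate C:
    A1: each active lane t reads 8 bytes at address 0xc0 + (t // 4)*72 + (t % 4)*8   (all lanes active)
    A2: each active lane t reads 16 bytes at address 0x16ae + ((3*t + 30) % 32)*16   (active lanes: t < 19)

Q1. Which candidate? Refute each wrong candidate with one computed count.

A: A1 gives 2 transactions, not 9
C: A2 gives 9 transactions, not 8
B: all counts match (9,8)

Answer: B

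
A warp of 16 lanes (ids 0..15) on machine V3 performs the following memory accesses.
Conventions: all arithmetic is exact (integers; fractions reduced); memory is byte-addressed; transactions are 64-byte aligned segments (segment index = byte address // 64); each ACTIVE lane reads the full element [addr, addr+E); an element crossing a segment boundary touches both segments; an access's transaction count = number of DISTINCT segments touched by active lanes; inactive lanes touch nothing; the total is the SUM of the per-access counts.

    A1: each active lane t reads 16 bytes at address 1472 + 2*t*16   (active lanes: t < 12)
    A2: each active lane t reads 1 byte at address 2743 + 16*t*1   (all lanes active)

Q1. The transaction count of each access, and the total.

A1: 6 transactions
A2: 5 transactions

Answer: 6,5; total 11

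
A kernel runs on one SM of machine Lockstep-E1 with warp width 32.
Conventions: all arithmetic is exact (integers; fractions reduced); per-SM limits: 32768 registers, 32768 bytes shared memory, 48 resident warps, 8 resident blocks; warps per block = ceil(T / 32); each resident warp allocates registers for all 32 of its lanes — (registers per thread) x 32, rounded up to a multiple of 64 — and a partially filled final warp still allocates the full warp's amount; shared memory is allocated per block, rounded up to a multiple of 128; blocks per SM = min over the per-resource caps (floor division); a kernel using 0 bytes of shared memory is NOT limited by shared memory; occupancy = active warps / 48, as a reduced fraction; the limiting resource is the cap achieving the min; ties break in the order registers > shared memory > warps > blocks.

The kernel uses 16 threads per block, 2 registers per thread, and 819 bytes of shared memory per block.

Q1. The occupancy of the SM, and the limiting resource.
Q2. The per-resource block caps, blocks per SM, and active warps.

Answer: occupancy 1/6, limited by blocks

registers: 512 blocks
shared memory: 36 blocks
warps: 48 blocks
blocks: 8 blocks

Answer: 8 blocks, 8 active warps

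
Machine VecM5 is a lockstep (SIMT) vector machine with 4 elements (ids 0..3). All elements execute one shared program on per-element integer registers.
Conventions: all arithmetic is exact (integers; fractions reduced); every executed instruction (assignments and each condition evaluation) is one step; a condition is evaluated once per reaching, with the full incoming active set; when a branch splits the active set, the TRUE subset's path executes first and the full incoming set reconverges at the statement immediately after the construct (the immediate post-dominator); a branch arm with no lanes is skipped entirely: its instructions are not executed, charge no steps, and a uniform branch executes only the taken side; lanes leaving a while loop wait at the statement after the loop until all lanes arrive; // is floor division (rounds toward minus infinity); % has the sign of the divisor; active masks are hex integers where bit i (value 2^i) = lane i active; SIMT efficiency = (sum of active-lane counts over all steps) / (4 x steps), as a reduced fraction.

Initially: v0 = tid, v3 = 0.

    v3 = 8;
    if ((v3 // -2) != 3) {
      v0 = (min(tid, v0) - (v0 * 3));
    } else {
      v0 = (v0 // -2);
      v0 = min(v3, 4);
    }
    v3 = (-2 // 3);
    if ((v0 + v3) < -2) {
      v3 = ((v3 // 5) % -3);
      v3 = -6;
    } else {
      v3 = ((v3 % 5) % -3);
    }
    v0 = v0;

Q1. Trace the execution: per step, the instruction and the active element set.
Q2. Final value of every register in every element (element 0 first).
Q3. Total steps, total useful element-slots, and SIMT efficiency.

step 0: v3 <- 8                      0xf
step 1: eval ((v3 // -2) != 3)       0xf
step 2: v0 <- (min(tid, v0) - (v0 * 3)) 0xf
step 3: v3 <- (-2 // 3)              0xf
step 4: eval ((v0 + v3) < -2)        0xf
step 5: v3 <- ((v3 // 5) % -3)       0xe
step 6: v3 <- -6                     0xe
step 7: v3 <- ((v3 % 5) % -3)        0x1
step 8: v0 <- v0                     0xf

Answer: 9 steps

v0: 0,-2,-4,-6
v3: -2,-6,-6,-6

steps = 9; useful = 31; efficiency = 31/36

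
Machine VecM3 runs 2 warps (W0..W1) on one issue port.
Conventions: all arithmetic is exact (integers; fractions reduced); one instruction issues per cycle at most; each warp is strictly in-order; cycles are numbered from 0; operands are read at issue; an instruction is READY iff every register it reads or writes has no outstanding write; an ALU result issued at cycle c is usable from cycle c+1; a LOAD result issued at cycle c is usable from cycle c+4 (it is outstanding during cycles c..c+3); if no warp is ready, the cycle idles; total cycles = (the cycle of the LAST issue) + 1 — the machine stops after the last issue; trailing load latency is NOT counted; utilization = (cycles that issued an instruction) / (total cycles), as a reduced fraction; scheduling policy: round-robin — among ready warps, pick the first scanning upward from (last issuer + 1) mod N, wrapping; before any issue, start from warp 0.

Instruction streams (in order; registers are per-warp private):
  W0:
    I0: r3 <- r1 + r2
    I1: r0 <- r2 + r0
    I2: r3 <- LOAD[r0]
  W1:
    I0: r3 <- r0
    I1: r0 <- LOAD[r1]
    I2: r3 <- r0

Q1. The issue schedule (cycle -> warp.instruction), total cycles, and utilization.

cycle 0: W0.I0
cycle 1: W1.I0
cycle 2: W0.I1
cycle 3: W1.I1
cycle 4: W0.I2
cycle 5: idle
cycle 6: idle
cycle 7: W1.I2

Answer: 8 cycles, utilization 3/4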